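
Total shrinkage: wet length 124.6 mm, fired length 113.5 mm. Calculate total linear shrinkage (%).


TS = (124.6 - 113.5) / 124.6 * 100 = 8.91%

8.91


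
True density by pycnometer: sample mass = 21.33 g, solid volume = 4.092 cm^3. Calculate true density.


TD = 21.33 / 4.092 = 5.213 g/cm^3

5.213


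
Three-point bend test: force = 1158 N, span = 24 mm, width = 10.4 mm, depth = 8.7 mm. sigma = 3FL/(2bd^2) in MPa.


sigma = 3*1158*24/(2*10.4*8.7^2) = 53.0 MPa

53.0


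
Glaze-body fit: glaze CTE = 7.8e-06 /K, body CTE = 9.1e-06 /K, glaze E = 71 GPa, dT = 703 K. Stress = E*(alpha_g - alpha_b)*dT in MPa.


Stress = 71*1000*(7.8e-06 - 9.1e-06)*703 = -64.9 MPa

-64.9


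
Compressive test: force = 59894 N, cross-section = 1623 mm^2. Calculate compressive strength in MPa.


CS = 59894 / 1623 = 36.9 MPa

36.9


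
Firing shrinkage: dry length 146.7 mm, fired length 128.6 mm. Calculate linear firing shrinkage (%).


FS = (146.7 - 128.6) / 146.7 * 100 = 12.34%

12.34


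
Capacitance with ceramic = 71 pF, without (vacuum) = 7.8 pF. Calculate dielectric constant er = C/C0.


er = 71 / 7.8 = 9.1

9.1


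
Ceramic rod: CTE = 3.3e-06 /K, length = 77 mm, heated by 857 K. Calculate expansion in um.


dL = 3.3e-06 * 77 * 857 * 1000 = 217.764 um

217.764


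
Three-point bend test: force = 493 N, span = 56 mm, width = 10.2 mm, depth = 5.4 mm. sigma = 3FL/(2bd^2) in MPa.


sigma = 3*493*56/(2*10.2*5.4^2) = 139.2 MPa

139.2


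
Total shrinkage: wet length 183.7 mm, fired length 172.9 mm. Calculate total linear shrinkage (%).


TS = (183.7 - 172.9) / 183.7 * 100 = 5.88%

5.88


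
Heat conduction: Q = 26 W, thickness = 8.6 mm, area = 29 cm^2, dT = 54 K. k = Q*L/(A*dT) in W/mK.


k = 26*8.6/1000/(29/10000*54) = 1.43 W/mK

1.43


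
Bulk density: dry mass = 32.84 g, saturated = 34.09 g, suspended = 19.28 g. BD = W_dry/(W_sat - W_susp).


BD = 32.84 / (34.09 - 19.28) = 32.84 / 14.81 = 2.217 g/cm^3

2.217


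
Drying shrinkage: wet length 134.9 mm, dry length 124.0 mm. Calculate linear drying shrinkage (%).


DS = (134.9 - 124.0) / 134.9 * 100 = 8.08%

8.08


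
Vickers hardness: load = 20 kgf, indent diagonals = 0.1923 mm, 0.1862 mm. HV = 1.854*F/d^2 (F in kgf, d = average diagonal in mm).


d_avg = (0.1923+0.1862)/2 = 0.18925 mm
HV = 1.854*20/0.18925^2 = 1035

1035


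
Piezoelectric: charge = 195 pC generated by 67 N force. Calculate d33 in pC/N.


d33 = 195 / 67 = 2.9 pC/N

2.9


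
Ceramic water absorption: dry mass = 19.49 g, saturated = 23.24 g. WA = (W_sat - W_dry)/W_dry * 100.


WA = (23.24 - 19.49) / 19.49 * 100 = 19.24%

19.24


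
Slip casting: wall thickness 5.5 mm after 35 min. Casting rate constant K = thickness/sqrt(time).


K = 5.5 / sqrt(35) = 5.5 / 5.9161 = 0.93 mm/min^0.5

0.93


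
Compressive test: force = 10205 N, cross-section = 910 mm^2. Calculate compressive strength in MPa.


CS = 10205 / 910 = 11.2 MPa

11.2


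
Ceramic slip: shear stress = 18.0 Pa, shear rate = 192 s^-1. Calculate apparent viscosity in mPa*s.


eta = tau/gamma * 1000 = 18.0/192 * 1000 = 93.8 mPa*s

93.8


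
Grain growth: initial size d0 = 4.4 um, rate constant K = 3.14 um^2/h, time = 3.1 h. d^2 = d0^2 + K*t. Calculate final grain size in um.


d^2 = 4.4^2 + 3.14*3.1 = 29.094
d = sqrt(29.094) = 5.39 um

5.39


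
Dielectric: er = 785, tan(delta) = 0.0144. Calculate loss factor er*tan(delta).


Loss = 785 * 0.0144 = 11.304

11.304


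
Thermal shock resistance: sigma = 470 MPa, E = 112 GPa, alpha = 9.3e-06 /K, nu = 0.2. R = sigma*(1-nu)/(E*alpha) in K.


R = 470*(1-0.2)/(112*1000*9.3e-06) = 361 K

361


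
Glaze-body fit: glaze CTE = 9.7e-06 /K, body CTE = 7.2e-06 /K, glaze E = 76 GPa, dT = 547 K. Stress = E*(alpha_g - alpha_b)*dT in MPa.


Stress = 76*1000*(9.7e-06 - 7.2e-06)*547 = 103.9 MPa

103.9


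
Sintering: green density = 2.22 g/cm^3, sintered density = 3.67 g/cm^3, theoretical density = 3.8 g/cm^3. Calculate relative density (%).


Relative = 3.67 / 3.8 * 100 = 96.6%

96.6


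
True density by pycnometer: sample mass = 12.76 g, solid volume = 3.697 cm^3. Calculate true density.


TD = 12.76 / 3.697 = 3.451 g/cm^3

3.451


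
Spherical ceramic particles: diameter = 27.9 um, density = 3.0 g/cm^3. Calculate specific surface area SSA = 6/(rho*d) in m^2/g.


SSA = 6 / (3.0 * 27.9) = 0.072 m^2/g

0.072


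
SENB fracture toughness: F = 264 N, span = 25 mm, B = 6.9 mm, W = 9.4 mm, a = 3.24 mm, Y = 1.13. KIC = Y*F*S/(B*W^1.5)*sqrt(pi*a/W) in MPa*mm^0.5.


KIC = 1.13*264*25/(6.9*9.4^1.5)*sqrt(pi*3.24/9.4) = 39.03

39.03


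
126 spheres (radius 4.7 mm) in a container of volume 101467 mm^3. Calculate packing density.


V_sphere = 4/3*pi*4.7^3 = 434.8928 mm^3
Total V = 126*434.8928 = 54796.4928 mm^3
PD = 54796.4928 / 101467 = 0.54

0.54


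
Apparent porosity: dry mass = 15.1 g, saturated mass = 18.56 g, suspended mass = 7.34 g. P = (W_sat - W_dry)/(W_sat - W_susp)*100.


P = (18.56 - 15.1) / (18.56 - 7.34) * 100 = 3.46 / 11.22 * 100 = 30.8%

30.8


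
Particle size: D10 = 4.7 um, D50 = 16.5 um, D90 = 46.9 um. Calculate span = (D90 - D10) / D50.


Span = (46.9 - 4.7) / 16.5 = 42.2 / 16.5 = 2.558

2.558


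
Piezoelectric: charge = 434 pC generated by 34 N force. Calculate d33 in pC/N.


d33 = 434 / 34 = 12.8 pC/N

12.8


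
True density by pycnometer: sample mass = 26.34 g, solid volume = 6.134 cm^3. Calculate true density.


TD = 26.34 / 6.134 = 4.294 g/cm^3

4.294


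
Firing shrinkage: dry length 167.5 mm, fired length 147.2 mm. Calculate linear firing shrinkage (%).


FS = (167.5 - 147.2) / 167.5 * 100 = 12.12%

12.12


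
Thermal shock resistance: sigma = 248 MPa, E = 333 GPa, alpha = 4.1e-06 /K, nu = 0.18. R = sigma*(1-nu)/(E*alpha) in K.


R = 248*(1-0.18)/(333*1000*4.1e-06) = 149 K

149


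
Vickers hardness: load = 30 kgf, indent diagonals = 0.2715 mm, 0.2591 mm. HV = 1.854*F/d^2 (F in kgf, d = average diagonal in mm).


d_avg = (0.2715+0.2591)/2 = 0.2653 mm
HV = 1.854*30/0.2653^2 = 790

790


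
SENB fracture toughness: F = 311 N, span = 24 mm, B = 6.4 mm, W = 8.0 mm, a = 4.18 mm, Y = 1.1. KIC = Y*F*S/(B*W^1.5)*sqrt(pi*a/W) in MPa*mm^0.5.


KIC = 1.1*311*24/(6.4*8.0^1.5)*sqrt(pi*4.18/8.0) = 72.64

72.64


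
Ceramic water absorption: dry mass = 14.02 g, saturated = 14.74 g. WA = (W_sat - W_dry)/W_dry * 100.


WA = (14.74 - 14.02) / 14.02 * 100 = 5.14%

5.14


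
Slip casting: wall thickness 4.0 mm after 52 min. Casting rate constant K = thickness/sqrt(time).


K = 4.0 / sqrt(52) = 4.0 / 7.2111 = 0.555 mm/min^0.5

0.555


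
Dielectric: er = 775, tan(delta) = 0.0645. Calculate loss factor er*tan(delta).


Loss = 775 * 0.0645 = 49.988

49.988


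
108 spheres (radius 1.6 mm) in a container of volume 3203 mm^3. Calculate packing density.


V_sphere = 4/3*pi*1.6^3 = 17.1573 mm^3
Total V = 108*17.1573 = 1852.9884 mm^3
PD = 1852.9884 / 3203 = 0.579

0.579


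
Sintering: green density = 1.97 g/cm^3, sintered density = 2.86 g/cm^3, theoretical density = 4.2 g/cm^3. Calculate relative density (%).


Relative = 2.86 / 4.2 * 100 = 68.1%

68.1


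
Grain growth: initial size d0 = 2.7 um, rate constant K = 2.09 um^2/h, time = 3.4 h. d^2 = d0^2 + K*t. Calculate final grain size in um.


d^2 = 2.7^2 + 2.09*3.4 = 14.396
d = sqrt(14.396) = 3.79 um

3.79


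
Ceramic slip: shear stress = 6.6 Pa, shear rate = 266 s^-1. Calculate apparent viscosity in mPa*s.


eta = tau/gamma * 1000 = 6.6/266 * 1000 = 24.8 mPa*s

24.8


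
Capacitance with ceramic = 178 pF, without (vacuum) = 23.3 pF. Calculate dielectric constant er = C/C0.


er = 178 / 23.3 = 7.64

7.64


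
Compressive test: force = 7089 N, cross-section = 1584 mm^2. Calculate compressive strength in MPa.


CS = 7089 / 1584 = 4.5 MPa

4.5


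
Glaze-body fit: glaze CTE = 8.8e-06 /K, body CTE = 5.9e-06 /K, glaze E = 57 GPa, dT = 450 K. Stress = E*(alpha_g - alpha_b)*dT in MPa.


Stress = 57*1000*(8.8e-06 - 5.9e-06)*450 = 74.4 MPa

74.4


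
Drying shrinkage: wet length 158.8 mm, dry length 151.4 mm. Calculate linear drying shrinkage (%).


DS = (158.8 - 151.4) / 158.8 * 100 = 4.66%

4.66


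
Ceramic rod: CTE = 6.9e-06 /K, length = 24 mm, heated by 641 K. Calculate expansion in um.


dL = 6.9e-06 * 24 * 641 * 1000 = 106.15 um

106.15


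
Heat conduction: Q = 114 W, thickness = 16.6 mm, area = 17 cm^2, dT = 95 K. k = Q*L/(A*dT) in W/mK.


k = 114*16.6/1000/(17/10000*95) = 11.72 W/mK

11.72


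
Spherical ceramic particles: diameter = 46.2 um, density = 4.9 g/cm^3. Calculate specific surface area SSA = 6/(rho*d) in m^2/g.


SSA = 6 / (4.9 * 46.2) = 0.027 m^2/g

0.027


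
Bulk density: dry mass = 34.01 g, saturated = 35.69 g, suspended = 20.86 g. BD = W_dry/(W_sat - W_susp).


BD = 34.01 / (35.69 - 20.86) = 34.01 / 14.83 = 2.293 g/cm^3

2.293


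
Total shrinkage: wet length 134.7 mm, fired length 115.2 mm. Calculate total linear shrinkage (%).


TS = (134.7 - 115.2) / 134.7 * 100 = 14.48%

14.48


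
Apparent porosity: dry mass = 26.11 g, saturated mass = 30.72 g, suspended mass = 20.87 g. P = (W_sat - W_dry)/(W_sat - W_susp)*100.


P = (30.72 - 26.11) / (30.72 - 20.87) * 100 = 4.61 / 9.85 * 100 = 46.8%

46.8


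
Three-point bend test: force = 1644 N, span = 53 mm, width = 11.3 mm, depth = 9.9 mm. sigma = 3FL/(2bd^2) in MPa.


sigma = 3*1644*53/(2*11.3*9.9^2) = 118.0 MPa

118.0


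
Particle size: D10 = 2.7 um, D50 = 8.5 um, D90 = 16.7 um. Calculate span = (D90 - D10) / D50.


Span = (16.7 - 2.7) / 8.5 = 14.0 / 8.5 = 1.647

1.647


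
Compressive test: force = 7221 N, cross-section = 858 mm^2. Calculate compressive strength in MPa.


CS = 7221 / 858 = 8.4 MPa

8.4


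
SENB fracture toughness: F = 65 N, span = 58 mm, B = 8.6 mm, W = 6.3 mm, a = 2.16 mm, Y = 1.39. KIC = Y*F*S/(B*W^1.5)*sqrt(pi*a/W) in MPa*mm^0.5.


KIC = 1.39*65*58/(8.6*6.3^1.5)*sqrt(pi*2.16/6.3) = 39.99

39.99


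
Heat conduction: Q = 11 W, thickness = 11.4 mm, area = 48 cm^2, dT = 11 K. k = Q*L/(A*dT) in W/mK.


k = 11*11.4/1000/(48/10000*11) = 2.38 W/mK

2.38


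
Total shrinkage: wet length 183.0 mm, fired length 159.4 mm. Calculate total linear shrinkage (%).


TS = (183.0 - 159.4) / 183.0 * 100 = 12.9%

12.9


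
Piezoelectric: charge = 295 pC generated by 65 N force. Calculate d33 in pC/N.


d33 = 295 / 65 = 4.5 pC/N

4.5


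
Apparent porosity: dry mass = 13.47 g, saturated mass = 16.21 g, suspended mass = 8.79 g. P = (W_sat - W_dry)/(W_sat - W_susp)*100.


P = (16.21 - 13.47) / (16.21 - 8.79) * 100 = 2.74 / 7.42 * 100 = 36.9%

36.9


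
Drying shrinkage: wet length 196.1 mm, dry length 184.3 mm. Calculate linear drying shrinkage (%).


DS = (196.1 - 184.3) / 196.1 * 100 = 6.02%

6.02


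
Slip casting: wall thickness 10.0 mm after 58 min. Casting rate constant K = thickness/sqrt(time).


K = 10.0 / sqrt(58) = 10.0 / 7.6158 = 1.313 mm/min^0.5

1.313


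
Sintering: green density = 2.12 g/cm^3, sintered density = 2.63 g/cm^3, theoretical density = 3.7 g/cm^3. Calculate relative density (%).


Relative = 2.63 / 3.7 * 100 = 71.1%

71.1


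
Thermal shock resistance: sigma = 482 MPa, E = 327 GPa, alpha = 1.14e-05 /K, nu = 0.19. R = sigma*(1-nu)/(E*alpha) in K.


R = 482*(1-0.19)/(327*1000*1.14e-05) = 105 K

105


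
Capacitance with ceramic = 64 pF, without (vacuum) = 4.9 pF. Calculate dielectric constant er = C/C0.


er = 64 / 4.9 = 13.06

13.06


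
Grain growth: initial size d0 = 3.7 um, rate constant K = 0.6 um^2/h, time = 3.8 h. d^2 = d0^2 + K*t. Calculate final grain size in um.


d^2 = 3.7^2 + 0.6*3.8 = 15.97
d = sqrt(15.97) = 4.0 um

4.0


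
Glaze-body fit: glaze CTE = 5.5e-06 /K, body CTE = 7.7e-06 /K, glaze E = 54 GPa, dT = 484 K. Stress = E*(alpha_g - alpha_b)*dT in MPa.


Stress = 54*1000*(5.5e-06 - 7.7e-06)*484 = -57.5 MPa

-57.5


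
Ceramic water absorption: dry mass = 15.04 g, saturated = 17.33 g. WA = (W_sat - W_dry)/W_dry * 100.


WA = (17.33 - 15.04) / 15.04 * 100 = 15.23%

15.23


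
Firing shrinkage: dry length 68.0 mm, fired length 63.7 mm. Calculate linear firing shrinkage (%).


FS = (68.0 - 63.7) / 68.0 * 100 = 6.32%

6.32


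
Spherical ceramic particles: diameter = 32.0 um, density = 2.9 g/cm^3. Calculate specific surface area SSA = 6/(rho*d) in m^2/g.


SSA = 6 / (2.9 * 32.0) = 0.065 m^2/g

0.065


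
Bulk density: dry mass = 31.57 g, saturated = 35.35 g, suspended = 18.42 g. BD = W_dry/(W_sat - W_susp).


BD = 31.57 / (35.35 - 18.42) = 31.57 / 16.93 = 1.865 g/cm^3

1.865


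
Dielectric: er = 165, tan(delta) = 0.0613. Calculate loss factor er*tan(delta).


Loss = 165 * 0.0613 = 10.115

10.115


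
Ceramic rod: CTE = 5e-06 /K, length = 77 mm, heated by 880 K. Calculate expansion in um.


dL = 5e-06 * 77 * 880 * 1000 = 338.8 um

338.8


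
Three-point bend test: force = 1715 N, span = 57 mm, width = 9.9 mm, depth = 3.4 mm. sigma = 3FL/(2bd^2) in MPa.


sigma = 3*1715*57/(2*9.9*3.4^2) = 1281.3 MPa

1281.3


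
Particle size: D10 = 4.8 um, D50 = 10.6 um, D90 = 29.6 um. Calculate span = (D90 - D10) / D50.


Span = (29.6 - 4.8) / 10.6 = 24.8 / 10.6 = 2.34

2.34


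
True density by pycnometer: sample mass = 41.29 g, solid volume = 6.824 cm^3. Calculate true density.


TD = 41.29 / 6.824 = 6.051 g/cm^3

6.051


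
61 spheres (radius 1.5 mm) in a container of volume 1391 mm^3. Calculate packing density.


V_sphere = 4/3*pi*1.5^3 = 14.1372 mm^3
Total V = 61*14.1372 = 862.3692 mm^3
PD = 862.3692 / 1391 = 0.62

0.62


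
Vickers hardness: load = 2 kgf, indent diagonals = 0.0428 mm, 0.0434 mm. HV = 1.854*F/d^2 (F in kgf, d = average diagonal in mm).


d_avg = (0.0428+0.0434)/2 = 0.0431 mm
HV = 1.854*2/0.0431^2 = 1996

1996


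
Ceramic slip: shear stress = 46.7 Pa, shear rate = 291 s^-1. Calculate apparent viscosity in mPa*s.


eta = tau/gamma * 1000 = 46.7/291 * 1000 = 160.5 mPa*s

160.5


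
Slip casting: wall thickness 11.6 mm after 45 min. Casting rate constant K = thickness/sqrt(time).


K = 11.6 / sqrt(45) = 11.6 / 6.7082 = 1.729 mm/min^0.5

1.729


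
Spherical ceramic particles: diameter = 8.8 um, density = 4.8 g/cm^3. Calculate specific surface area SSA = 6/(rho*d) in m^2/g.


SSA = 6 / (4.8 * 8.8) = 0.142 m^2/g

0.142


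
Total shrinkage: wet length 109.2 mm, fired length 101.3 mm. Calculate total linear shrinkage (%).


TS = (109.2 - 101.3) / 109.2 * 100 = 7.23%

7.23


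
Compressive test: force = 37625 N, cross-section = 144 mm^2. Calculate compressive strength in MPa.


CS = 37625 / 144 = 261.3 MPa

261.3


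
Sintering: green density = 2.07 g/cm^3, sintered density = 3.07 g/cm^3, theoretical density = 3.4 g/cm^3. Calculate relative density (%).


Relative = 3.07 / 3.4 * 100 = 90.3%

90.3


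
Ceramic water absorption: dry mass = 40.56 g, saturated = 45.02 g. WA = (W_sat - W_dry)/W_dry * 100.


WA = (45.02 - 40.56) / 40.56 * 100 = 11.0%

11.0


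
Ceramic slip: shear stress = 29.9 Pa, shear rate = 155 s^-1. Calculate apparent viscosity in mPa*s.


eta = tau/gamma * 1000 = 29.9/155 * 1000 = 192.9 mPa*s

192.9


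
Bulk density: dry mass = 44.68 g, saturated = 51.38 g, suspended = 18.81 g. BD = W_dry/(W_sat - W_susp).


BD = 44.68 / (51.38 - 18.81) = 44.68 / 32.57 = 1.372 g/cm^3

1.372


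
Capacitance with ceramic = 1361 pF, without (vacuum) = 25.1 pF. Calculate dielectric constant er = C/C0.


er = 1361 / 25.1 = 54.22

54.22


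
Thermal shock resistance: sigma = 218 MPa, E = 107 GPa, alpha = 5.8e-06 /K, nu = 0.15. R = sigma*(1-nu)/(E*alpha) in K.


R = 218*(1-0.15)/(107*1000*5.8e-06) = 299 K

299


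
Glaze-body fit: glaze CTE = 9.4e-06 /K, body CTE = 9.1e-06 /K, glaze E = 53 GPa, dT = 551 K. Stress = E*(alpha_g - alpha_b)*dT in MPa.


Stress = 53*1000*(9.4e-06 - 9.1e-06)*551 = 8.8 MPa

8.8


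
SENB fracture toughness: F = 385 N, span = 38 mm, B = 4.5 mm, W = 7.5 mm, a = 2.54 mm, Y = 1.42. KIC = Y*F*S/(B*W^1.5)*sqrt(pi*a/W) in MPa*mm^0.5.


KIC = 1.42*385*38/(4.5*7.5^1.5)*sqrt(pi*2.54/7.5) = 231.84

231.84


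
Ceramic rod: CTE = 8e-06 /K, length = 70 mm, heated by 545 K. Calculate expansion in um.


dL = 8e-06 * 70 * 545 * 1000 = 305.2 um

305.2


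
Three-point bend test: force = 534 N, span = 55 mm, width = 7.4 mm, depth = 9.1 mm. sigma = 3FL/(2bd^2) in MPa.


sigma = 3*534*55/(2*7.4*9.1^2) = 71.9 MPa

71.9


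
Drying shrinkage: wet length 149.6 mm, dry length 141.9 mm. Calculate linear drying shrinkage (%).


DS = (149.6 - 141.9) / 149.6 * 100 = 5.15%

5.15


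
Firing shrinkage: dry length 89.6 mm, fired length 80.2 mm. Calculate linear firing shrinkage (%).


FS = (89.6 - 80.2) / 89.6 * 100 = 10.49%

10.49


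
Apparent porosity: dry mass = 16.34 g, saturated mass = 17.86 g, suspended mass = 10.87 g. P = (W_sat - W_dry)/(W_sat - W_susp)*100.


P = (17.86 - 16.34) / (17.86 - 10.87) * 100 = 1.52 / 6.99 * 100 = 21.7%

21.7


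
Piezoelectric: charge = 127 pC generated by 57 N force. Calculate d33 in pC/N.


d33 = 127 / 57 = 2.2 pC/N

2.2


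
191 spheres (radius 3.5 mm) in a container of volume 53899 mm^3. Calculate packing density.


V_sphere = 4/3*pi*3.5^3 = 179.5944 mm^3
Total V = 191*179.5944 = 34302.5304 mm^3
PD = 34302.5304 / 53899 = 0.636

0.636


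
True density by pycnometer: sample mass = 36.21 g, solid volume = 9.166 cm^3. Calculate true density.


TD = 36.21 / 9.166 = 3.95 g/cm^3

3.95


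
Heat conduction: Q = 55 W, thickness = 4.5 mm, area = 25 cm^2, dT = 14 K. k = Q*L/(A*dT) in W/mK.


k = 55*4.5/1000/(25/10000*14) = 7.07 W/mK

7.07


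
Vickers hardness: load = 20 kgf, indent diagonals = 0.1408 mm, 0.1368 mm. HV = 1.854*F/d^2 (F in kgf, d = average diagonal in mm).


d_avg = (0.1408+0.1368)/2 = 0.1388 mm
HV = 1.854*20/0.1388^2 = 1925

1925


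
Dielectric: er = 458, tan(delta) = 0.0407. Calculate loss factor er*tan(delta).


Loss = 458 * 0.0407 = 18.641

18.641


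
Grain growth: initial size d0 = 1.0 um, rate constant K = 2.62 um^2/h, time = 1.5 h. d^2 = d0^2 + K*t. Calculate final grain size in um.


d^2 = 1.0^2 + 2.62*1.5 = 4.93
d = sqrt(4.93) = 2.22 um

2.22


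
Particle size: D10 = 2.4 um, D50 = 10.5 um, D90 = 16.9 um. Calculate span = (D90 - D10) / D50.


Span = (16.9 - 2.4) / 10.5 = 14.5 / 10.5 = 1.381

1.381


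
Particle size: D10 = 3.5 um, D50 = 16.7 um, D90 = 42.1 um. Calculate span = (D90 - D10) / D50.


Span = (42.1 - 3.5) / 16.7 = 38.6 / 16.7 = 2.311

2.311


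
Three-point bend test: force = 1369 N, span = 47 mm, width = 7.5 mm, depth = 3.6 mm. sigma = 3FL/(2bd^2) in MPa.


sigma = 3*1369*47/(2*7.5*3.6^2) = 992.9 MPa

992.9


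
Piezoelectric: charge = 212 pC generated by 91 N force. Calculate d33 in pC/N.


d33 = 212 / 91 = 2.3 pC/N

2.3


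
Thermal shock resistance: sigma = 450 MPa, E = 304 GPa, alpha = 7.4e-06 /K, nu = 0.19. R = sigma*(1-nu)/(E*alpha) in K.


R = 450*(1-0.19)/(304*1000*7.4e-06) = 162 K

162


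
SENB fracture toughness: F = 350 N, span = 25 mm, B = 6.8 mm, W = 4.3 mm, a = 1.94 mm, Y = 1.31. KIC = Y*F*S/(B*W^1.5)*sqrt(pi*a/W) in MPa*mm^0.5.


KIC = 1.31*350*25/(6.8*4.3^1.5)*sqrt(pi*1.94/4.3) = 225.07

225.07


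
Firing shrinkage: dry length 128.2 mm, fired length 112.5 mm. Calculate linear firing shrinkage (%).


FS = (128.2 - 112.5) / 128.2 * 100 = 12.25%

12.25


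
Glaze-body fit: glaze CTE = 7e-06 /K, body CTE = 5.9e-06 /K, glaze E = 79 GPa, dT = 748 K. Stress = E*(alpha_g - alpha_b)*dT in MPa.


Stress = 79*1000*(7e-06 - 5.9e-06)*748 = 65.0 MPa

65.0


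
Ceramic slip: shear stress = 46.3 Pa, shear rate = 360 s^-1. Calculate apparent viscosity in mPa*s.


eta = tau/gamma * 1000 = 46.3/360 * 1000 = 128.6 mPa*s

128.6


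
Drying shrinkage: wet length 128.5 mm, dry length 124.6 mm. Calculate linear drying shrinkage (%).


DS = (128.5 - 124.6) / 128.5 * 100 = 3.04%

3.04


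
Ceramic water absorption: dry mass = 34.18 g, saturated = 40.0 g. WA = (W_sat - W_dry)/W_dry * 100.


WA = (40.0 - 34.18) / 34.18 * 100 = 17.03%

17.03


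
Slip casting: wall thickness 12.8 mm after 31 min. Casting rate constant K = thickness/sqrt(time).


K = 12.8 / sqrt(31) = 12.8 / 5.5678 = 2.299 mm/min^0.5

2.299


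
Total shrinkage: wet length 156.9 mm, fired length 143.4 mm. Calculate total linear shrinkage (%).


TS = (156.9 - 143.4) / 156.9 * 100 = 8.6%

8.6


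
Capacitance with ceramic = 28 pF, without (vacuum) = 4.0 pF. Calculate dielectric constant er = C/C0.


er = 28 / 4.0 = 7.0

7.0


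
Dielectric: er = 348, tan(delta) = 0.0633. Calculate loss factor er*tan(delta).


Loss = 348 * 0.0633 = 22.028

22.028


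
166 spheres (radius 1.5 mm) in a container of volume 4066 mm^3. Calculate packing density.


V_sphere = 4/3*pi*1.5^3 = 14.1372 mm^3
Total V = 166*14.1372 = 2346.7752 mm^3
PD = 2346.7752 / 4066 = 0.577

0.577


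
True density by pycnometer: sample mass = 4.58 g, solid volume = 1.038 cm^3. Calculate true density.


TD = 4.58 / 1.038 = 4.412 g/cm^3

4.412


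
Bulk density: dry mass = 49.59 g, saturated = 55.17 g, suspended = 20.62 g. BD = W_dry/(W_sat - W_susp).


BD = 49.59 / (55.17 - 20.62) = 49.59 / 34.55 = 1.435 g/cm^3

1.435


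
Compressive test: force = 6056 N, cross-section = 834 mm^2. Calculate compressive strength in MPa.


CS = 6056 / 834 = 7.3 MPa

7.3


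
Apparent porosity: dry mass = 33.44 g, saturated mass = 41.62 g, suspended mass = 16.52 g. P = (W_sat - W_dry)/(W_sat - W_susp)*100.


P = (41.62 - 33.44) / (41.62 - 16.52) * 100 = 8.18 / 25.1 * 100 = 32.6%

32.6


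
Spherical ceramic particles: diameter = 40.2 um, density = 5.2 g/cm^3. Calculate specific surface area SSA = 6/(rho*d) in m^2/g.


SSA = 6 / (5.2 * 40.2) = 0.029 m^2/g

0.029


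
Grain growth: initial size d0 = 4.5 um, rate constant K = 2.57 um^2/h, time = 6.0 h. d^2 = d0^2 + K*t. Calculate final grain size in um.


d^2 = 4.5^2 + 2.57*6.0 = 35.67
d = sqrt(35.67) = 5.97 um

5.97


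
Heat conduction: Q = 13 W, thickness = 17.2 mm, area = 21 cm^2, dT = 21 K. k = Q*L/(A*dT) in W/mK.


k = 13*17.2/1000/(21/10000*21) = 5.07 W/mK

5.07


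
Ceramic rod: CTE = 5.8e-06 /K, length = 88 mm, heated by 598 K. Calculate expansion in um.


dL = 5.8e-06 * 88 * 598 * 1000 = 305.219 um

305.219


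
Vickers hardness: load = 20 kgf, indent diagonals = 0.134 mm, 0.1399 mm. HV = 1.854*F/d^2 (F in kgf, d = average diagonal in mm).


d_avg = (0.134+0.1399)/2 = 0.13695 mm
HV = 1.854*20/0.13695^2 = 1977

1977


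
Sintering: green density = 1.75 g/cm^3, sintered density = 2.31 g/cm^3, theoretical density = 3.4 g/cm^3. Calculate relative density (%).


Relative = 2.31 / 3.4 * 100 = 67.9%

67.9


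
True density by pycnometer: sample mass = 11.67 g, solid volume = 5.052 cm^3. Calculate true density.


TD = 11.67 / 5.052 = 2.31 g/cm^3

2.31


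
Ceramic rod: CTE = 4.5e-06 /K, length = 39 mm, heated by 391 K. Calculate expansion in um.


dL = 4.5e-06 * 39 * 391 * 1000 = 68.621 um

68.621


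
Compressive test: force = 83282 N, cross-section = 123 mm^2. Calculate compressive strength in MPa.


CS = 83282 / 123 = 677.1 MPa

677.1


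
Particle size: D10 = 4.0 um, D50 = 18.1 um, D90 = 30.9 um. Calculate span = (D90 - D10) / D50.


Span = (30.9 - 4.0) / 18.1 = 26.9 / 18.1 = 1.486

1.486


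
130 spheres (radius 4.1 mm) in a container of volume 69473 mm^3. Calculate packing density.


V_sphere = 4/3*pi*4.1^3 = 288.6956 mm^3
Total V = 130*288.6956 = 37530.428 mm^3
PD = 37530.428 / 69473 = 0.54

0.54


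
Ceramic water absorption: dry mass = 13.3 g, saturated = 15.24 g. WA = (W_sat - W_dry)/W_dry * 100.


WA = (15.24 - 13.3) / 13.3 * 100 = 14.59%

14.59


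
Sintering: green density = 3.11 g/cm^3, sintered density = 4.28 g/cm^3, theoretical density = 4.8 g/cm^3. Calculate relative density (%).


Relative = 4.28 / 4.8 * 100 = 89.2%

89.2


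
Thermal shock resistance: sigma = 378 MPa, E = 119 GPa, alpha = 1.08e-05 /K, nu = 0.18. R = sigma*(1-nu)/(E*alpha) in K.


R = 378*(1-0.18)/(119*1000*1.08e-05) = 241 K

241


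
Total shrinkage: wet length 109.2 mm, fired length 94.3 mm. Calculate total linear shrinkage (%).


TS = (109.2 - 94.3) / 109.2 * 100 = 13.64%

13.64


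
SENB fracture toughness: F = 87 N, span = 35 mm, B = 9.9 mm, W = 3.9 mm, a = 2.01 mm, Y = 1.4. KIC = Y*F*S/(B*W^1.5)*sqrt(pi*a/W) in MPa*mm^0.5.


KIC = 1.4*87*35/(9.9*3.9^1.5)*sqrt(pi*2.01/3.9) = 71.14

71.14


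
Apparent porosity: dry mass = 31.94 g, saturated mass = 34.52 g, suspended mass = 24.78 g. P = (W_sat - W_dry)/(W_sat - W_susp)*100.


P = (34.52 - 31.94) / (34.52 - 24.78) * 100 = 2.58 / 9.74 * 100 = 26.5%

26.5


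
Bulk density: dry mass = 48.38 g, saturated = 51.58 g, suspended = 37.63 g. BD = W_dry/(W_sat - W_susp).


BD = 48.38 / (51.58 - 37.63) = 48.38 / 13.95 = 3.468 g/cm^3

3.468


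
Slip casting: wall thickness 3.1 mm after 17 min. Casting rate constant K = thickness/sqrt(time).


K = 3.1 / sqrt(17) = 3.1 / 4.1231 = 0.752 mm/min^0.5

0.752


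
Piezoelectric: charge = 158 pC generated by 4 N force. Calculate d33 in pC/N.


d33 = 158 / 4 = 39.5 pC/N

39.5


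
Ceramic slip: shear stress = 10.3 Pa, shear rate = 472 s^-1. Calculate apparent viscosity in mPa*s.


eta = tau/gamma * 1000 = 10.3/472 * 1000 = 21.8 mPa*s

21.8


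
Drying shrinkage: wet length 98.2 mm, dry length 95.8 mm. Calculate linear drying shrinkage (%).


DS = (98.2 - 95.8) / 98.2 * 100 = 2.44%

2.44


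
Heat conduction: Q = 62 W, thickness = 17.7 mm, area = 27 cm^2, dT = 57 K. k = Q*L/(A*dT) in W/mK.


k = 62*17.7/1000/(27/10000*57) = 7.13 W/mK

7.13


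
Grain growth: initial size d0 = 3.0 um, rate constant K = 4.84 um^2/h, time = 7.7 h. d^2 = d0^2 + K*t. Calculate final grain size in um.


d^2 = 3.0^2 + 4.84*7.7 = 46.268
d = sqrt(46.268) = 6.8 um

6.8


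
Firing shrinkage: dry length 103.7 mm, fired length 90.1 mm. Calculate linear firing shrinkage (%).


FS = (103.7 - 90.1) / 103.7 * 100 = 13.11%

13.11


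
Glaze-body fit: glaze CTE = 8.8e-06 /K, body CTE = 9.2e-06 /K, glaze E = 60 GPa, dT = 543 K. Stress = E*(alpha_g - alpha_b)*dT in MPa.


Stress = 60*1000*(8.8e-06 - 9.2e-06)*543 = -13.0 MPa

-13.0


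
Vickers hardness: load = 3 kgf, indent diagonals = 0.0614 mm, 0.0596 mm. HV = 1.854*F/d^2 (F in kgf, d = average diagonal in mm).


d_avg = (0.0614+0.0596)/2 = 0.0605 mm
HV = 1.854*3/0.0605^2 = 1520

1520


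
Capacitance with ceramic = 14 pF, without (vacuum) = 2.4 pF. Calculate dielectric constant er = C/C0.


er = 14 / 2.4 = 5.83

5.83


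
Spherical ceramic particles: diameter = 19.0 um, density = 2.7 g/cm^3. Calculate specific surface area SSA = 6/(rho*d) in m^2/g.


SSA = 6 / (2.7 * 19.0) = 0.117 m^2/g

0.117


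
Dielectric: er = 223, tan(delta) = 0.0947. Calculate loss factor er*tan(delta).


Loss = 223 * 0.0947 = 21.118

21.118


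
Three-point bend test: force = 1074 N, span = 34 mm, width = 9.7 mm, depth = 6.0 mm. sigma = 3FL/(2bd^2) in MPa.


sigma = 3*1074*34/(2*9.7*6.0^2) = 156.9 MPa

156.9


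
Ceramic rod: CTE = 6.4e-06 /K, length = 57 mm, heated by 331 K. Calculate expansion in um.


dL = 6.4e-06 * 57 * 331 * 1000 = 120.749 um

120.749


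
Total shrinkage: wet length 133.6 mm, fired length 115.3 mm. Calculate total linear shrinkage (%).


TS = (133.6 - 115.3) / 133.6 * 100 = 13.7%

13.7


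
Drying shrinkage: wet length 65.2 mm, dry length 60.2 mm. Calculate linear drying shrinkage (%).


DS = (65.2 - 60.2) / 65.2 * 100 = 7.67%

7.67


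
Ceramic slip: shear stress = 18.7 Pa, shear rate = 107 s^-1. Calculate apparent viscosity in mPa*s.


eta = tau/gamma * 1000 = 18.7/107 * 1000 = 174.8 mPa*s

174.8


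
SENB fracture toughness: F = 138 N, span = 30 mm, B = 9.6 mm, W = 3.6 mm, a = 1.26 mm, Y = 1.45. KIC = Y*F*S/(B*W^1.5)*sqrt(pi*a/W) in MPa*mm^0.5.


KIC = 1.45*138*30/(9.6*3.6^1.5)*sqrt(pi*1.26/3.6) = 96.0

96.0


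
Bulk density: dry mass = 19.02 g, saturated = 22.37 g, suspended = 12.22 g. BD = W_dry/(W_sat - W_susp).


BD = 19.02 / (22.37 - 12.22) = 19.02 / 10.15 = 1.874 g/cm^3

1.874


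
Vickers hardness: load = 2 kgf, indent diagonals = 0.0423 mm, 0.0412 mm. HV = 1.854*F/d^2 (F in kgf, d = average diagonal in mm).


d_avg = (0.0423+0.0412)/2 = 0.04175 mm
HV = 1.854*2/0.04175^2 = 2127

2127


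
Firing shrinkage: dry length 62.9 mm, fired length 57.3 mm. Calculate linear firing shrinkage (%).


FS = (62.9 - 57.3) / 62.9 * 100 = 8.9%

8.9


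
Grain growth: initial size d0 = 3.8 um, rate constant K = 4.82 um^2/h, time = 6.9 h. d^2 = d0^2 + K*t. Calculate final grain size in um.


d^2 = 3.8^2 + 4.82*6.9 = 47.698
d = sqrt(47.698) = 6.91 um

6.91


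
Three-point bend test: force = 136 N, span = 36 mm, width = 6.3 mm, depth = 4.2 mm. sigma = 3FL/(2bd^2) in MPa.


sigma = 3*136*36/(2*6.3*4.2^2) = 66.1 MPa

66.1


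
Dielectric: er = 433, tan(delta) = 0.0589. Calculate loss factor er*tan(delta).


Loss = 433 * 0.0589 = 25.504

25.504


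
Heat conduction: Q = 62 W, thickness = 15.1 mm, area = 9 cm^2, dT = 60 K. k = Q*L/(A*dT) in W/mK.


k = 62*15.1/1000/(9/10000*60) = 17.34 W/mK

17.34


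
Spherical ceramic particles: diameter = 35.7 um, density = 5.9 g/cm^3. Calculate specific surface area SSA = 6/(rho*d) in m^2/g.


SSA = 6 / (5.9 * 35.7) = 0.028 m^2/g

0.028


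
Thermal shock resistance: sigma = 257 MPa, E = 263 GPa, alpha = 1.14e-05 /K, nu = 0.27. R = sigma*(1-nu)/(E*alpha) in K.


R = 257*(1-0.27)/(263*1000*1.14e-05) = 63 K

63


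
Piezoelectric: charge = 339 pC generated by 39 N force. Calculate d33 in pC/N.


d33 = 339 / 39 = 8.7 pC/N

8.7


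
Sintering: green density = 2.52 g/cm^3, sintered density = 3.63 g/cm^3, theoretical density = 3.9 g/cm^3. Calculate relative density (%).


Relative = 3.63 / 3.9 * 100 = 93.1%

93.1


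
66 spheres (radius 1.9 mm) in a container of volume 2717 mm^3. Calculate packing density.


V_sphere = 4/3*pi*1.9^3 = 28.7309 mm^3
Total V = 66*28.7309 = 1896.2394 mm^3
PD = 1896.2394 / 2717 = 0.698

0.698


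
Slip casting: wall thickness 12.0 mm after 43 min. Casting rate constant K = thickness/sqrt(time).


K = 12.0 / sqrt(43) = 12.0 / 6.5574 = 1.83 mm/min^0.5

1.83


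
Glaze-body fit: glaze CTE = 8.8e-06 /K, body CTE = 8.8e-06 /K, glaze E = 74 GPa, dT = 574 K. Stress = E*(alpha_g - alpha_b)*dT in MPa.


Stress = 74*1000*(8.8e-06 - 8.8e-06)*574 = 0.0 MPa

0.0


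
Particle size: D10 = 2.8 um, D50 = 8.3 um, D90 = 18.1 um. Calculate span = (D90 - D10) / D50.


Span = (18.1 - 2.8) / 8.3 = 15.3 / 8.3 = 1.843

1.843


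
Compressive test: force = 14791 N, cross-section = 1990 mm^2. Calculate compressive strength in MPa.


CS = 14791 / 1990 = 7.4 MPa

7.4


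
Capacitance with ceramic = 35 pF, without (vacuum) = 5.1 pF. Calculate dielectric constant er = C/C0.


er = 35 / 5.1 = 6.86

6.86


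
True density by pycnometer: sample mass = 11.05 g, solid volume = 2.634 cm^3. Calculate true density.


TD = 11.05 / 2.634 = 4.195 g/cm^3

4.195


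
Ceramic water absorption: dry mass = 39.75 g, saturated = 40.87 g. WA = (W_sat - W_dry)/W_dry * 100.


WA = (40.87 - 39.75) / 39.75 * 100 = 2.82%

2.82


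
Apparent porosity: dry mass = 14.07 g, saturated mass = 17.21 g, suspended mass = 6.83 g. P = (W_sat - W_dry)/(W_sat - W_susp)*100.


P = (17.21 - 14.07) / (17.21 - 6.83) * 100 = 3.14 / 10.38 * 100 = 30.3%

30.3


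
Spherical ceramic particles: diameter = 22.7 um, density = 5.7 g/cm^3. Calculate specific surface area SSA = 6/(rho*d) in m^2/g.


SSA = 6 / (5.7 * 22.7) = 0.046 m^2/g

0.046


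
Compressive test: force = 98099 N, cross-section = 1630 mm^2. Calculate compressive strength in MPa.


CS = 98099 / 1630 = 60.2 MPa

60.2


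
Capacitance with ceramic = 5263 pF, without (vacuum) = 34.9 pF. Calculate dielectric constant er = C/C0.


er = 5263 / 34.9 = 150.8

150.8


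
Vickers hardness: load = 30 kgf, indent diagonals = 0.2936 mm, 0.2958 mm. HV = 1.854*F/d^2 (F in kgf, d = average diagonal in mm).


d_avg = (0.2936+0.2958)/2 = 0.2947 mm
HV = 1.854*30/0.2947^2 = 640

640


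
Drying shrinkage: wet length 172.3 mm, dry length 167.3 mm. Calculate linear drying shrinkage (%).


DS = (172.3 - 167.3) / 172.3 * 100 = 2.9%

2.9


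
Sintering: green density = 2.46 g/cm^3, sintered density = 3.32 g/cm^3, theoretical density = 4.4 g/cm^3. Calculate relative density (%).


Relative = 3.32 / 4.4 * 100 = 75.5%

75.5


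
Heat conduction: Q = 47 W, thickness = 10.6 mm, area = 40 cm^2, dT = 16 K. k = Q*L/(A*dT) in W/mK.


k = 47*10.6/1000/(40/10000*16) = 7.78 W/mK

7.78


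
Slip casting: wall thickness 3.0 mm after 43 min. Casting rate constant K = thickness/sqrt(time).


K = 3.0 / sqrt(43) = 3.0 / 6.5574 = 0.457 mm/min^0.5

0.457


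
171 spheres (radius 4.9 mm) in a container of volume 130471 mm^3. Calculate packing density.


V_sphere = 4/3*pi*4.9^3 = 492.807 mm^3
Total V = 171*492.807 = 84269.997 mm^3
PD = 84269.997 / 130471 = 0.646

0.646


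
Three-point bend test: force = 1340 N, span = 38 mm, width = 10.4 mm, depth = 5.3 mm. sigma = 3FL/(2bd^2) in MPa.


sigma = 3*1340*38/(2*10.4*5.3^2) = 261.5 MPa

261.5


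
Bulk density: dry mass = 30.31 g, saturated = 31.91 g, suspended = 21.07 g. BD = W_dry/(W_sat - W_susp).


BD = 30.31 / (31.91 - 21.07) = 30.31 / 10.84 = 2.796 g/cm^3

2.796


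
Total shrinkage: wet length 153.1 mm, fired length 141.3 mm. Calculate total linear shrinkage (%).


TS = (153.1 - 141.3) / 153.1 * 100 = 7.71%

7.71


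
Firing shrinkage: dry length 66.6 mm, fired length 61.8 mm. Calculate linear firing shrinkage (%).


FS = (66.6 - 61.8) / 66.6 * 100 = 7.21%

7.21


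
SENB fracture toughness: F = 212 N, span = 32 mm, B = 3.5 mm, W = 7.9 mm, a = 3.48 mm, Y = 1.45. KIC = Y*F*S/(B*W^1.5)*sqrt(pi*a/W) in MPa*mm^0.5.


KIC = 1.45*212*32/(3.5*7.9^1.5)*sqrt(pi*3.48/7.9) = 148.9

148.9


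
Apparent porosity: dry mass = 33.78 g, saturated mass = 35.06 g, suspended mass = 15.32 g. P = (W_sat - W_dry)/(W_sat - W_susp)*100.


P = (35.06 - 33.78) / (35.06 - 15.32) * 100 = 1.28 / 19.74 * 100 = 6.5%

6.5


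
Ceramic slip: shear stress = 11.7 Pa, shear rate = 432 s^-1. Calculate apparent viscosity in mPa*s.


eta = tau/gamma * 1000 = 11.7/432 * 1000 = 27.1 mPa*s

27.1


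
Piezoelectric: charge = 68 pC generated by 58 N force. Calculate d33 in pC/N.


d33 = 68 / 58 = 1.2 pC/N

1.2


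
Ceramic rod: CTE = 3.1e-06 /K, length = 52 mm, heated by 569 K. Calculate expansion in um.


dL = 3.1e-06 * 52 * 569 * 1000 = 91.723 um

91.723


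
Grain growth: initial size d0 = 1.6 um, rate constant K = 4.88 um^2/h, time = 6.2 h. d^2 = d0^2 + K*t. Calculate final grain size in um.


d^2 = 1.6^2 + 4.88*6.2 = 32.816
d = sqrt(32.816) = 5.73 um

5.73


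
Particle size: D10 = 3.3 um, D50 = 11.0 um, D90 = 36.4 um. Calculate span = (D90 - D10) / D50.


Span = (36.4 - 3.3) / 11.0 = 33.1 / 11.0 = 3.009

3.009


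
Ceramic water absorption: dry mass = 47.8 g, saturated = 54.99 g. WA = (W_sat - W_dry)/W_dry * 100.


WA = (54.99 - 47.8) / 47.8 * 100 = 15.04%

15.04


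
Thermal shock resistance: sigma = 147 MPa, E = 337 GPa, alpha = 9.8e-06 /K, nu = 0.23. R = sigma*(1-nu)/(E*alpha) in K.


R = 147*(1-0.23)/(337*1000*9.8e-06) = 34 K

34


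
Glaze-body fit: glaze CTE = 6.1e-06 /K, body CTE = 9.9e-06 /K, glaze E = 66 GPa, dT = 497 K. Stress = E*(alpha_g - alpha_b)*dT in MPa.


Stress = 66*1000*(6.1e-06 - 9.9e-06)*497 = -124.6 MPa

-124.6


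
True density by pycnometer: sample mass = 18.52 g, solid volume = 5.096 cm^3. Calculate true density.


TD = 18.52 / 5.096 = 3.634 g/cm^3

3.634


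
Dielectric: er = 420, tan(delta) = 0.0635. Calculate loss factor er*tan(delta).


Loss = 420 * 0.0635 = 26.67

26.67


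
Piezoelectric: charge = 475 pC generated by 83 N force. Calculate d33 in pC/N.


d33 = 475 / 83 = 5.7 pC/N

5.7


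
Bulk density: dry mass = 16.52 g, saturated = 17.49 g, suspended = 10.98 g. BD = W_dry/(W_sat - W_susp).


BD = 16.52 / (17.49 - 10.98) = 16.52 / 6.51 = 2.538 g/cm^3

2.538


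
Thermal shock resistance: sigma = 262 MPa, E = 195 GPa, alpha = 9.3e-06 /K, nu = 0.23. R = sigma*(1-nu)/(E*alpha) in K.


R = 262*(1-0.23)/(195*1000*9.3e-06) = 111 K

111


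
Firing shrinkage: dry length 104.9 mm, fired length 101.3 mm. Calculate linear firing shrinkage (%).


FS = (104.9 - 101.3) / 104.9 * 100 = 3.43%

3.43


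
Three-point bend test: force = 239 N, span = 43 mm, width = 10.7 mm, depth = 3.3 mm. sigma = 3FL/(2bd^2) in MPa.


sigma = 3*239*43/(2*10.7*3.3^2) = 132.3 MPa

132.3


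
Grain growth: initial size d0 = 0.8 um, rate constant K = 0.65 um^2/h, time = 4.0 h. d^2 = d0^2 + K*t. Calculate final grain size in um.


d^2 = 0.8^2 + 0.65*4.0 = 3.24
d = sqrt(3.24) = 1.8 um

1.8


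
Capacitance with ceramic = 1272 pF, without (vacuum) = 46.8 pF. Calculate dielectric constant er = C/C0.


er = 1272 / 46.8 = 27.18

27.18


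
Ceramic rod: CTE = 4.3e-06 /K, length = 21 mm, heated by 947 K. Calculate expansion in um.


dL = 4.3e-06 * 21 * 947 * 1000 = 85.514 um

85.514


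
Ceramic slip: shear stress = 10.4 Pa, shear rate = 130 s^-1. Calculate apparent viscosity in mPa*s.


eta = tau/gamma * 1000 = 10.4/130 * 1000 = 80.0 mPa*s

80.0


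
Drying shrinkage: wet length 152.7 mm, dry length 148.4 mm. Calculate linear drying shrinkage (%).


DS = (152.7 - 148.4) / 152.7 * 100 = 2.82%

2.82


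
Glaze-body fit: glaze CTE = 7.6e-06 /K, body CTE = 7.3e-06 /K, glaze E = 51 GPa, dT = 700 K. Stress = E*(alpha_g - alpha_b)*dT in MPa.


Stress = 51*1000*(7.6e-06 - 7.3e-06)*700 = 10.7 MPa

10.7


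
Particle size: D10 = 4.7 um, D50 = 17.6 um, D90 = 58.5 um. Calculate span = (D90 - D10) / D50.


Span = (58.5 - 4.7) / 17.6 = 53.8 / 17.6 = 3.057

3.057


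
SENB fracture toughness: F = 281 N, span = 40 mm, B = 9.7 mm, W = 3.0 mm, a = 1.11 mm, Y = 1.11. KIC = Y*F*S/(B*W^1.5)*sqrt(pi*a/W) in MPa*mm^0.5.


KIC = 1.11*281*40/(9.7*3.0^1.5)*sqrt(pi*1.11/3.0) = 266.88

266.88


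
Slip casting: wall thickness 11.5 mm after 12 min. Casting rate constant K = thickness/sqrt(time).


K = 11.5 / sqrt(12) = 11.5 / 3.4641 = 3.32 mm/min^0.5

3.32


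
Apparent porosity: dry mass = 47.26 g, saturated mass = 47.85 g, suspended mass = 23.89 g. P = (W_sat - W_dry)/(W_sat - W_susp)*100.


P = (47.85 - 47.26) / (47.85 - 23.89) * 100 = 0.59 / 23.96 * 100 = 2.5%

2.5


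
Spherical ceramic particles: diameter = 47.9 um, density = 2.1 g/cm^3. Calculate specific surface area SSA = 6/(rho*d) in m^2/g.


SSA = 6 / (2.1 * 47.9) = 0.06 m^2/g

0.06


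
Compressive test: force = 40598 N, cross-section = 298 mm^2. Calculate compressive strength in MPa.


CS = 40598 / 298 = 136.2 MPa

136.2


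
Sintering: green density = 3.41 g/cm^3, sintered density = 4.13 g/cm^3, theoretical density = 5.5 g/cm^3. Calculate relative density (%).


Relative = 4.13 / 5.5 * 100 = 75.1%

75.1


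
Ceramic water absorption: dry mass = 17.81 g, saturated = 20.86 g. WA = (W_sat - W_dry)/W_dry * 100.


WA = (20.86 - 17.81) / 17.81 * 100 = 17.13%

17.13


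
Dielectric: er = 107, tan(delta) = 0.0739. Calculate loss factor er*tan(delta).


Loss = 107 * 0.0739 = 7.907

7.907
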